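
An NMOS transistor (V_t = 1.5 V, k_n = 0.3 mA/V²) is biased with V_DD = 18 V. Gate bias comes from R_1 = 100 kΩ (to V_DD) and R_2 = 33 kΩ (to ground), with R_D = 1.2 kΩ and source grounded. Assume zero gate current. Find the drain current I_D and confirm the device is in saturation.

V_G = V_DD·R_2/(R_1+R_2) = 18×33/133 = 4.47 V. With the source grounded, V_GS = V_G = 4.47 V.
Assume saturation: I_D = (k_n/2)(V_GS − V_t)² = (0.3/2)×(4.47 − 1.5)² = 0.15×2.97² = 1.32 mA.
V_DS = V_DD − I_D·R_D = 18 − 1.32×1.2 = 16.4 V.
Saturation requires V_DS ≥ V_GS − V_t = 2.97 V; 16.4 ≥ 2.97 ✓.

I_D ≈ 1.3 mA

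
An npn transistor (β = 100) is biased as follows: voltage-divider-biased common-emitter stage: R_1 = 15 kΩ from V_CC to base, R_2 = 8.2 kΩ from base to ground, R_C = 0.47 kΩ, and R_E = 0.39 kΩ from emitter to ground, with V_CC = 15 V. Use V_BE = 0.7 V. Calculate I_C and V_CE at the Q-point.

I_C ≈ 10 mA, V_CE ≈ 6.1 V

Thevenize the base divider: V_Th = V_CC·R_2/(R_1+R_2) = 15×8.2/23.2 = 5.3 V, R_Th = R_1‖R_2 = 5.3 kΩ.
Base-emitter loop: V_Th = I_B·R_Th + V_BE + (β+1)I_B·R_E, so I_B = (5.3 − 0.7) / (5.3 + 101×0.39) = 0.103 mA.
I_C = β·I_B = 100×0.103 = 10.3 mA, and I_E = (β+1)I_B = 10.4 mA.
V_CE = V_CC − I_C·R_C − I_E·R_E = 15 − 10.3×0.47 − 10.4×0.39 = 6.1 V.
V_CE = 6.1 V > 0.2 V confirms active-region operation.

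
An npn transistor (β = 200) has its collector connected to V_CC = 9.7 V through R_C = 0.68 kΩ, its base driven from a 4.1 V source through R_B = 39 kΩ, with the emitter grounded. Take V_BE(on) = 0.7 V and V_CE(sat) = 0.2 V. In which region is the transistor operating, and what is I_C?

saturation; I_C ≈ 14 mA

Assume active: I_B = (4.1 − 0.7)/39 = 0.0872 mA, giving I_C = β·I_B = 17.4 mA.
But then V_CE = 9.7 − 17.4×0.68 = -2.16 V < V_CE(sat) = 0.2 V — impossible in the active region.
So the transistor is saturated. With V_CE = 0.2 V, I_C = (V_CC − 0.2)/R_C = 9.5/0.68 = 14 mA.
Check: β·I_B = 17.4 mA > I_C = 14 mA, confirming saturation.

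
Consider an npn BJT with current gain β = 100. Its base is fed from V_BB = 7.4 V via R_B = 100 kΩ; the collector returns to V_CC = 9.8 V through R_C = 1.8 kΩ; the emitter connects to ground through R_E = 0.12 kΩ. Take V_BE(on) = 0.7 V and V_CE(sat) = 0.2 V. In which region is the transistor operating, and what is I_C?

saturation; I_C ≈ 5 mA

Assume active: I_B = (7.4 − 0.7)/(100 + 101×0.12) = 0.0598 mA, I_C = β·I_B = 5.98 mA.
Then V_CE = 9.8 − 5.98×1.8 − 6.04×0.12 = -1.68 V < 0.2 V — the active assumption fails.
Re-solve with V_CE = 0.2 V. KCL at the emitter: V_E/R_E = (V_BB−0.7−V_E)/R_B + (V_CC−0.2−V_E)/R_C, giving V_E = 0.607 V.
I_C = (V_CC − 0.2 − V_E)/R_C = (9.6 − 0.607)/1.8 = 5 mA.
Check: I_B = (6.7 − 0.607)/100 = 0.0609 mA, and β·I_B = 6.09 mA > I_C, confirming saturation.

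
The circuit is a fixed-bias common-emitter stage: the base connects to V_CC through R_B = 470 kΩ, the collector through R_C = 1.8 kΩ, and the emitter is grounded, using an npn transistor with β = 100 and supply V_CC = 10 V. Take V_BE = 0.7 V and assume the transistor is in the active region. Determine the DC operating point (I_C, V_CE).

I_C ≈ 2 mA, V_CE ≈ 6.4 V

Base loop: V_CC = I_B·R_B + V_BE, so I_B = (10 − 0.7)/470 kΩ = 0.0198 mA.
In the active region I_C = β·I_B = 100 × 0.0198 = 1.98 mA.
Collector loop: V_CE = V_CC − I_C·R_C = 10 − 1.98×1.8 = 6.44 V.
Since V_CE = 6.44 V > V_CE(sat) ≈ 0.2 V, the transistor is in the active region as assumed.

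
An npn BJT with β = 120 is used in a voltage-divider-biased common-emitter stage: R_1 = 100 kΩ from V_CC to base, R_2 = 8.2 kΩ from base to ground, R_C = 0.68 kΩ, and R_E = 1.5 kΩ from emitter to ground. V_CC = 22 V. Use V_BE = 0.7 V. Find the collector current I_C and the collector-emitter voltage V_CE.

I_C ≈ 0.61 mA, V_CE ≈ 21 V

Thevenize the base divider: V_Th = V_CC·R_2/(R_1+R_2) = 22×8.2/108 = 1.67 V, R_Th = R_1‖R_2 = 7.58 kΩ.
Base-emitter loop: V_Th = I_B·R_Th + V_BE + (β+1)I_B·R_E, so I_B = (1.67 − 0.7) / (7.58 + 121×1.5) = 0.00512 mA.
I_C = β·I_B = 120×0.00512 = 0.614 mA, and I_E = (β+1)I_B = 0.619 mA.
V_CE = V_CC − I_C·R_C − I_E·R_E = 22 − 0.614×0.68 − 0.619×1.5 = 20.7 V.
V_CE = 20.7 V > 0.2 V confirms active-region operation.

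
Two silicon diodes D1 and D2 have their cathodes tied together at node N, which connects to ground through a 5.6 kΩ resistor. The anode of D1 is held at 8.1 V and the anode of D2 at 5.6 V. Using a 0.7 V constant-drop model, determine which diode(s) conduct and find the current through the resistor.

Assume both conduct. Then node N would need to be at both 8.1−0.7 = 7.4 V and 5.6−0.7 = 4.9 V, which is impossible.
Assume only D1 conducts: V_N = 8.1 − 0.7 = 7.4 V, so I_R = 7.4/5.6 = 1.32 mA.
Check D2: its anode-to-cathode voltage is 5.6 − 7.4 = -1.8 V < 0.7 V, so it is off. The assumption is consistent.

Only D1 conducts; I_R ≈ 1.3 mA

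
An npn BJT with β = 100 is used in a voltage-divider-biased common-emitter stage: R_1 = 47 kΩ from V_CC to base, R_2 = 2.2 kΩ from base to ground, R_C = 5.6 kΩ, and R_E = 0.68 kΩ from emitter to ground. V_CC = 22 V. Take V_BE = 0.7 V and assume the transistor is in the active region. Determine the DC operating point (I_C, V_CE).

Thevenize the base divider: V_Th = V_CC·R_2/(R_1+R_2) = 22×2.2/49.2 = 0.984 V, R_Th = R_1‖R_2 = 2.1 kΩ.
Base-emitter loop: V_Th = I_B·R_Th + V_BE + (β+1)I_B·R_E, so I_B = (0.984 − 0.7) / (2.1 + 101×0.68) = 0.00401 mA.
I_C = β·I_B = 100×0.00401 = 0.401 mA, and I_E = (β+1)I_B = 0.405 mA.
V_CE = V_CC − I_C·R_C − I_E·R_E = 22 − 0.401×5.6 − 0.405×0.68 = 19.5 V.
V_CE = 19.5 V > 0.2 V confirms active-region operation.

I_C ≈ 0.4 mA, V_CE ≈ 19 V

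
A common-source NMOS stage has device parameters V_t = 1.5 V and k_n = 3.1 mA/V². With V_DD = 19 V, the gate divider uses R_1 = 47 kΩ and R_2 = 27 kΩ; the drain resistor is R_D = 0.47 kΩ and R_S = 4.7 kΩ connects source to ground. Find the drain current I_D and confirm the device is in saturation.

I_D ≈ 0.99 mA

V_G = V_DD·R_2/(R_1+R_2) = 19×27/74 = 6.93 V.
Assume saturation: I_D = (k_n/2)(V_GS − V_t)² with V_GS = V_G − I_D·R_S = 6.93 − 4.7·I_D.
Substituting gives 34.2·I_D² − 80.2·I_D + 45.7 = 0, with roots I_D = 0.986 or 1.35 mA.
The root I_D = 1.35 mA gives V_GS = 0.565 V ≤ V_t, so take I_D = 0.986 mA.
Then V_GS = 2.3 V and V_DS = V_DD − I_D(R_D+R_S) = 19 − 0.986×5.17 = 13.9 V.
Saturation requires V_DS ≥ V_GS − V_t = 0.798 V; 13.9 ≥ 0.798 ✓.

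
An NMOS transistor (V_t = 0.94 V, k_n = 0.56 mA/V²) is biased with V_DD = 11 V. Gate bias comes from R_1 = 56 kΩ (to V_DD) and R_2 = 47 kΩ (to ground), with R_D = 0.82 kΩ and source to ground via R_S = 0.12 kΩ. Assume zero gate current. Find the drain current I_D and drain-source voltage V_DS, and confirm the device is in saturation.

I_D ≈ 3.7 mA, V_DS ≈ 7.5 V

V_G = V_DD·R_2/(R_1+R_2) = 11×47/103 = 5.02 V.
Assume saturation: I_D = (k_n/2)(V_GS − V_t)² with V_GS = V_G − I_D·R_S = 5.02 − 0.12·I_D.
Substituting gives 0.00403·I_D² − 1.27·I_D + 4.66 = 0, with roots I_D = 3.7 or 312 mA.
The root I_D = 312 mA gives V_GS = -32.5 V ≤ V_t, so take I_D = 3.7 mA.
Then V_GS = 4.58 V and V_DS = V_DD − I_D(R_D+R_S) = 11 − 3.7×0.94 = 7.52 V.
Saturation requires V_DS ≥ V_GS − V_t = 3.64 V; 7.52 ≥ 3.64 ✓.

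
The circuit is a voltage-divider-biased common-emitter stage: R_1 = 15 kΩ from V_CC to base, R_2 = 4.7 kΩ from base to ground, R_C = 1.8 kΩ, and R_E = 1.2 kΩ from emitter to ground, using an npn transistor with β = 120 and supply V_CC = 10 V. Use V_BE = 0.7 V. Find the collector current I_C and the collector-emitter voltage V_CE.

Thevenize the base divider: V_Th = V_CC·R_2/(R_1+R_2) = 10×4.7/19.7 = 2.39 V, R_Th = R_1‖R_2 = 3.58 kΩ.
Base-emitter loop: V_Th = I_B·R_Th + V_BE + (β+1)I_B·R_E, so I_B = (2.39 − 0.7) / (3.58 + 121×1.2) = 0.0113 mA.
I_C = β·I_B = 120×0.0113 = 1.36 mA, and I_E = (β+1)I_B = 1.37 mA.
V_CE = V_CC − I_C·R_C − I_E·R_E = 10 − 1.36×1.8 − 1.37×1.2 = 5.91 V.
V_CE = 5.91 V > 0.2 V confirms active-region operation.

I_C ≈ 1.4 mA, V_CE ≈ 5.9 V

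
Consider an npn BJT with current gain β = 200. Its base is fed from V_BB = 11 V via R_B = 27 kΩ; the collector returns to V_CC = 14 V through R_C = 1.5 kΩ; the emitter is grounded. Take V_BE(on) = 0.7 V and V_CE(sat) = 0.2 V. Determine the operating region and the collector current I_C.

saturation; I_C ≈ 9.2 mA

Assume active: I_B = (11 − 0.7)/27 = 0.381 mA, giving I_C = β·I_B = 76.3 mA.
But then V_CE = 14 − 76.3×1.5 = -100 V < V_CE(sat) = 0.2 V — impossible in the active region.
So the transistor is saturated. With V_CE = 0.2 V, I_C = (V_CC − 0.2)/R_C = 13.8/1.5 = 9.2 mA.
Check: β·I_B = 76.3 mA > I_C = 9.2 mA, confirming saturation.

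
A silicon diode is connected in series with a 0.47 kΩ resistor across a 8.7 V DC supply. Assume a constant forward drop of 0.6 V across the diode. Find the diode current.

I ≈ 17 mA

KVL around the loop: 8.7 = V_D + I·R = 0.6 + I × 0.47 kΩ.
So I = (8.7 − 0.6) / 0.47 kΩ = 8.1 / 0.47 = 17.2 mA.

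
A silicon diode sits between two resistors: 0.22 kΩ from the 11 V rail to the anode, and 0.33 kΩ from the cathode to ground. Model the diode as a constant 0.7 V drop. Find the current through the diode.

I ≈ 19 mA

The two resistors are in series with the diode, so KVL gives 11 = I·0.22 + 0.7 + I·0.33.
I = (11 − 0.7) / (0.22 + 0.33) kΩ = 10.3 / 0.55 = 18.7 mA.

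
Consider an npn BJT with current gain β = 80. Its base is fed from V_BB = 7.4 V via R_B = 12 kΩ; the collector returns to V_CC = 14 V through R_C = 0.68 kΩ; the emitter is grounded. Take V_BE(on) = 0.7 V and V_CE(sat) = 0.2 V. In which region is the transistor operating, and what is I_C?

Assume active: I_B = (7.4 − 0.7)/12 = 0.558 mA, giving I_C = β·I_B = 44.7 mA.
But then V_CE = 14 − 44.7×0.68 = -16.4 V < V_CE(sat) = 0.2 V — impossible in the active region.
So the transistor is saturated. With V_CE = 0.2 V, I_C = (V_CC − 0.2)/R_C = 13.8/0.68 = 20.3 mA.
Check: β·I_B = 44.7 mA > I_C = 20.3 mA, confirming saturation.

saturation; I_C ≈ 20 mA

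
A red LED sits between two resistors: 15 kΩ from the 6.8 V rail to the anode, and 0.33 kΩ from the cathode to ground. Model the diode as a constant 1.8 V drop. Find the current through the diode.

The two resistors are in series with the diode, so KVL gives 6.8 = I·15 + 1.8 + I·0.33.
I = (6.8 − 1.8) / (15 + 0.33) kΩ = 5 / 15.3 = 0.326 mA.

I ≈ 0.33 mA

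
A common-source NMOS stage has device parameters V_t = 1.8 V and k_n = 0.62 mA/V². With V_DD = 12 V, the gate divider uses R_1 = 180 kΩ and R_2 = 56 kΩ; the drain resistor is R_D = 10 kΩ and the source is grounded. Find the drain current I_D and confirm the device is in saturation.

V_G = V_DD·R_2/(R_1+R_2) = 12×56/236 = 2.85 V. With the source grounded, V_GS = V_G = 2.85 V.
Assume saturation: I_D = (k_n/2)(V_GS − V_t)² = (0.62/2)×(2.85 − 1.8)² = 0.31×1.05² = 0.34 mA.
V_DS = V_DD − I_D·R_D = 12 − 0.34×10 = 8.6 V.
Saturation requires V_DS ≥ V_GS − V_t = 1.05 V; 8.6 ≥ 1.05 ✓.

I_D ≈ 0.34 mA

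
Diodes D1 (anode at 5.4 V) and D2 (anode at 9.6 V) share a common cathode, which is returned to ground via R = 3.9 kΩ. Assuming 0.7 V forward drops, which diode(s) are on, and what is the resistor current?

Assume both conduct. Then node N would need to be at both 5.4−0.7 = 4.7 V and 9.6−0.7 = 8.9 V, which is impossible.
Assume only D2 conducts: V_N = 9.6 − 0.7 = 8.9 V, so I_R = 8.9/3.9 = 2.28 mA.
Check D1: its anode-to-cathode voltage is 5.4 − 8.9 = -3.5 V < 0.7 V, so it is off. The assumption is consistent.

Only D2 conducts; I_R ≈ 2.3 mA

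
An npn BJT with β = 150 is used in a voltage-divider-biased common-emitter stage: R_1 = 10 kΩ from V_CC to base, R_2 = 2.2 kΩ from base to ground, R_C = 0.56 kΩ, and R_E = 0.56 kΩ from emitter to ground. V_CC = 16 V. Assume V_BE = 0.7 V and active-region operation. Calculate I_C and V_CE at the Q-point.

I_C ≈ 3.8 mA, V_CE ≈ 12 V

Thevenize the base divider: V_Th = V_CC·R_2/(R_1+R_2) = 16×2.2/12.2 = 2.89 V, R_Th = R_1‖R_2 = 1.8 kΩ.
Base-emitter loop: V_Th = I_B·R_Th + V_BE + (β+1)I_B·R_E, so I_B = (2.89 − 0.7) / (1.8 + 151×0.56) = 0.0253 mA.
I_C = β·I_B = 150×0.0253 = 3.8 mA, and I_E = (β+1)I_B = 3.82 mA.
V_CE = V_CC − I_C·R_C − I_E·R_E = 16 − 3.8×0.56 − 3.82×0.56 = 11.7 V.
V_CE = 11.7 V > 0.2 V confirms active-region operation.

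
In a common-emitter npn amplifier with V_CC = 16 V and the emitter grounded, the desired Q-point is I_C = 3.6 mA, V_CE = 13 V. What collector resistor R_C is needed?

R_C ≈ 0.83 kΩ

Collector loop: V_CC = I_C·R_C + V_CE.
R_C = (V_CC − V_CE)/I_C = (16 − 13)/3.6 = 0.833 kΩ.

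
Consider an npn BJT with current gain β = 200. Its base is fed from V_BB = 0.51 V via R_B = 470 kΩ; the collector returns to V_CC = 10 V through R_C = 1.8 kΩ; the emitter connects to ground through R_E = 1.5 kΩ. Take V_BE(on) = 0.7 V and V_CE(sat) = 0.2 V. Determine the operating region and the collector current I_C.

V_BB = 0.51 V ≤ V_BE(on) = 0.7 V, so the base-emitter junction is not forward biased.
The transistor is in cutoff: I_B = I_C = 0.

cutoff; I_C ≈ 0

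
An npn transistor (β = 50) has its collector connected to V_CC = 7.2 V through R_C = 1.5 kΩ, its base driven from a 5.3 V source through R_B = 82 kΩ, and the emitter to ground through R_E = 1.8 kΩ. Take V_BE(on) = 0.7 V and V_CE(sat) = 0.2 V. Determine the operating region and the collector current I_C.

active; I_C ≈ 1.3 mA

Assume active. Base-emitter loop: I_B = (V_BB − V_BE)/(R_B + (β+1)R_E) = (5.3 − 0.7)/(82 + 51×1.8) = 0.0265 mA.
I_C = β·I_B = 50×0.0265 = 1.32 mA.
V_CE = V_CC − I_C·R_C − I_E·R_E = 7.2 − 1.32×1.5 − 1.35×1.8 = 2.79 V > V_CE(sat), so the active-region assumption holds.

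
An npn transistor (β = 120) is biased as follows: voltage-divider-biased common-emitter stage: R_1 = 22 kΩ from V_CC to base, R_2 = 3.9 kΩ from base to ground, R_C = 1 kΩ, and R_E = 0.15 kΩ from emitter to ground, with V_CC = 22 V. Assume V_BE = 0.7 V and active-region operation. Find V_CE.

V_CE ≈ 5.2 V

Thevenize the base divider: V_Th = V_CC·R_2/(R_1+R_2) = 22×3.9/25.9 = 3.31 V, R_Th = R_1‖R_2 = 3.31 kΩ.
Base-emitter loop: V_Th = I_B·R_Th + V_BE + (β+1)I_B·R_E, so I_B = (3.31 − 0.7) / (3.31 + 121×0.15) = 0.122 mA.
I_C = β·I_B = 120×0.122 = 14.6 mA, and I_E = (β+1)I_B = 14.7 mA.
V_CE = V_CC − I_C·R_C − I_E·R_E = 22 − 14.6×1 − 14.7×0.15 = 5.18 V.
V_CE = 5.18 V > 0.2 V confirms active-region operation.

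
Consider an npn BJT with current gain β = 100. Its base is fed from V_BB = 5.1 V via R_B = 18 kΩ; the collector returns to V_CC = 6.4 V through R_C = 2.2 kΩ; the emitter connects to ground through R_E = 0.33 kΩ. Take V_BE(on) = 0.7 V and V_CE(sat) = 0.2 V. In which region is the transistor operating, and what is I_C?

Assume active: I_B = (5.1 − 0.7)/(18 + 101×0.33) = 0.0857 mA, I_C = β·I_B = 8.57 mA.
Then V_CE = 6.4 − 8.57×2.2 − 8.66×0.33 = -15.3 V < 0.2 V — the active assumption fails.
Re-solve with V_CE = 0.2 V. KCL at the emitter: V_E/R_E = (V_BB−0.7−V_E)/R_B + (V_CC−0.2−V_E)/R_C, giving V_E = 0.865 V.
I_C = (V_CC − 0.2 − V_E)/R_C = (6.2 − 0.865)/2.2 = 2.42 mA.
Check: I_B = (4.4 − 0.865)/18 = 0.196 mA, and β·I_B = 19.6 mA > I_C, confirming saturation.

saturation; I_C ≈ 2.4 mA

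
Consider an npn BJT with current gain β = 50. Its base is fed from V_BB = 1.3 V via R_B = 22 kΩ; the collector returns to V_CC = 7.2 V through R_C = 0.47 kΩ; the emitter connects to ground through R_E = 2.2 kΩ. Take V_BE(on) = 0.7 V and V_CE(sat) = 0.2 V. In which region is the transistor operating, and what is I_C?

active; I_C ≈ 0.22 mA

Assume active. Base-emitter loop: I_B = (V_BB − V_BE)/(R_B + (β+1)R_E) = (1.3 − 0.7)/(22 + 51×2.2) = 0.00447 mA.
I_C = β·I_B = 50×0.00447 = 0.224 mA.
V_CE = V_CC − I_C·R_C − I_E·R_E = 7.2 − 0.224×0.47 − 0.228×2.2 = 6.59 V > V_CE(sat), so the active-region assumption holds.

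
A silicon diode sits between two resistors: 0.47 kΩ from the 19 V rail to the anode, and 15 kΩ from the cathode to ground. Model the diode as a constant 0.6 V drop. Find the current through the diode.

I ≈ 1.2 mA

The two resistors are in series with the diode, so KVL gives 19 = I·0.47 + 0.6 + I·15.
I = (19 − 0.6) / (0.47 + 15) kΩ = 18.4 / 15.5 = 1.19 mA.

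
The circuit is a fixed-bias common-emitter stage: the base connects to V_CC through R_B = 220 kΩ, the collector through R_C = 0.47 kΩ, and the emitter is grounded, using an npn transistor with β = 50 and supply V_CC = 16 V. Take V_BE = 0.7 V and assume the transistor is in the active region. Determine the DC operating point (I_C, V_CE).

Base loop: V_CC = I_B·R_B + V_BE, so I_B = (16 − 0.7)/220 kΩ = 0.0695 mA.
In the active region I_C = β·I_B = 50 × 0.0695 = 3.48 mA.
Collector loop: V_CE = V_CC − I_C·R_C = 16 − 3.48×0.47 = 14.4 V.
Since V_CE = 14.4 V > V_CE(sat) ≈ 0.2 V, the transistor is in the active region as assumed.

I_C ≈ 3.5 mA, V_CE ≈ 14 V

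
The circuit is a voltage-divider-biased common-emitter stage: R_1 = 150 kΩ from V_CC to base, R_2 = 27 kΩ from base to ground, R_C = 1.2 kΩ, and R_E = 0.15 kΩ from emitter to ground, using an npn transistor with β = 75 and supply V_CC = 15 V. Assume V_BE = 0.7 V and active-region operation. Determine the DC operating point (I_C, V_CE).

I_C ≈ 3.5 mA, V_CE ≈ 10 V

Thevenize the base divider: V_Th = V_CC·R_2/(R_1+R_2) = 15×27/177 = 2.29 V, R_Th = R_1‖R_2 = 22.9 kΩ.
Base-emitter loop: V_Th = I_B·R_Th + V_BE + (β+1)I_B·R_E, so I_B = (2.29 − 0.7) / (22.9 + 76×0.15) = 0.0463 mA.
I_C = β·I_B = 75×0.0463 = 3.47 mA, and I_E = (β+1)I_B = 3.52 mA.
V_CE = V_CC − I_C·R_C − I_E·R_E = 15 − 3.47×1.2 − 3.52×0.15 = 10.3 V.
V_CE = 10.3 V > 0.2 V confirms active-region operation.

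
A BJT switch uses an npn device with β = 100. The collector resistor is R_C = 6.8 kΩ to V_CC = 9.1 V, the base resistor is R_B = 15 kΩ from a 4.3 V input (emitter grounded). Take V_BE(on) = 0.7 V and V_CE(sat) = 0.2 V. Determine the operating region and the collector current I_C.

saturation; I_C ≈ 1.3 mA

Assume active: I_B = (4.3 − 0.7)/15 = 0.24 mA, giving I_C = β·I_B = 24 mA.
But then V_CE = 9.1 − 24×6.8 = -154 V < V_CE(sat) = 0.2 V — impossible in the active region.
So the transistor is saturated. With V_CE = 0.2 V, I_C = (V_CC − 0.2)/R_C = 8.9/6.8 = 1.31 mA.
Check: β·I_B = 24 mA > I_C = 1.31 mA, confirming saturation.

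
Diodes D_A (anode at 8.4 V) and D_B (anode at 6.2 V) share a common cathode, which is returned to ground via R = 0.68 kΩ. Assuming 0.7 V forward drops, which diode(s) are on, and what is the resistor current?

Assume both conduct. Then node N would need to be at both 8.4−0.7 = 7.7 V and 6.2−0.7 = 5.5 V, which is impossible.
Assume only D_A conducts: V_N = 8.4 − 0.7 = 7.7 V, so I_R = 7.7/0.68 = 11.3 mA.
Check D_B: its anode-to-cathode voltage is 6.2 − 7.7 = -1.5 V < 0.7 V, so it is off. The assumption is consistent.

Only D_A conducts; I_R ≈ 11 mA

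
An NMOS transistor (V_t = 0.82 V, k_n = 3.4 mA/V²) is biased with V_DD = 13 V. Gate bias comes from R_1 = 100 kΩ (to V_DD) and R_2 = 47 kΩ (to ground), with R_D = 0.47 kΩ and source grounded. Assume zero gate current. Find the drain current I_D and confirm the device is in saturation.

I_D ≈ 19 mA

V_G = V_DD·R_2/(R_1+R_2) = 13×47/147 = 4.16 V. With the source grounded, V_GS = V_G = 4.16 V.
Assume saturation: I_D = (k_n/2)(V_GS − V_t)² = (3.4/2)×(4.16 − 0.82)² = 1.7×3.34² = 18.9 mA.
V_DS = V_DD − I_D·R_D = 13 − 18.9×0.47 = 4.11 V.
Saturation requires V_DS ≥ V_GS − V_t = 3.34 V; 4.11 ≥ 3.34 ✓.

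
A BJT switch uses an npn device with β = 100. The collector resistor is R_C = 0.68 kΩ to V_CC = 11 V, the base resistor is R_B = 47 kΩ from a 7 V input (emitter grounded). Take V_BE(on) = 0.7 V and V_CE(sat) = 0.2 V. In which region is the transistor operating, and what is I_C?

active; I_C ≈ 13 mA

Assume active. Base-emitter loop: I_B = (V_BB − V_BE)/R_B = (7 − 0.7)/47 = 0.134 mA.
I_C = β·I_B = 100×0.134 = 13.4 mA.
V_CE = V_CC − I_C·R_C = 11 − 13.4×0.68 = 1.89 V > V_CE(sat), so the active-region assumption holds.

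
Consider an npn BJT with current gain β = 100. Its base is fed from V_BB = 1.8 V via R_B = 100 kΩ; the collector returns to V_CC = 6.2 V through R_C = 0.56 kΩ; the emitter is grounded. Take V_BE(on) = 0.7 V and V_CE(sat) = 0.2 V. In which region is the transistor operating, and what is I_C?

active; I_C ≈ 1.1 mA

Assume active. Base-emitter loop: I_B = (V_BB − V_BE)/R_B = (1.8 − 0.7)/100 = 0.011 mA.
I_C = β·I_B = 100×0.011 = 1.1 mA.
V_CE = V_CC − I_C·R_C = 6.2 − 1.1×0.56 = 5.58 V > V_CE(sat), so the active-region assumption holds.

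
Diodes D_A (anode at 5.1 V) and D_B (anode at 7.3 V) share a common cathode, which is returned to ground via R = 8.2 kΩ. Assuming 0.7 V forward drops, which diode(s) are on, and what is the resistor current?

Only D_B conducts; I_R ≈ 0.8 mA

Assume both conduct. Then node N would need to be at both 5.1−0.7 = 4.4 V and 7.3−0.7 = 6.6 V, which is impossible.
Assume only D_B conducts: V_N = 7.3 − 0.7 = 6.6 V, so I_R = 6.6/8.2 = 0.805 mA.
Check D_A: its anode-to-cathode voltage is 5.1 − 6.6 = -1.5 V < 0.7 V, so it is off. The assumption is consistent.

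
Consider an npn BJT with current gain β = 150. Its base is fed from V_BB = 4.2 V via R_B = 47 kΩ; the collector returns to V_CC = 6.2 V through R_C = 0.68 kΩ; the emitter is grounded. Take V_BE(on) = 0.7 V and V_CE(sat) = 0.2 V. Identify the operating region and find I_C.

Assume active: I_B = (4.2 − 0.7)/47 = 0.0745 mA, giving I_C = β·I_B = 11.2 mA.
But then V_CE = 6.2 − 11.2×0.68 = -1.4 V < V_CE(sat) = 0.2 V — impossible in the active region.
So the transistor is saturated. With V_CE = 0.2 V, I_C = (V_CC − 0.2)/R_C = 6/0.68 = 8.82 mA.
Check: β·I_B = 11.2 mA > I_C = 8.82 mA, confirming saturation.

saturation; I_C ≈ 8.8 mA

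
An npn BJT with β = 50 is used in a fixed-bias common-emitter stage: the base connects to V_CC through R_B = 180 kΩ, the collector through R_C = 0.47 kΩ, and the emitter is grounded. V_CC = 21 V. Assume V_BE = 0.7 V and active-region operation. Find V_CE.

Base loop: V_CC = I_B·R_B + V_BE, so I_B = (21 − 0.7)/180 kΩ = 0.113 mA.
In the active region I_C = β·I_B = 50 × 0.113 = 5.64 mA.
Collector loop: V_CE = V_CC − I_C·R_C = 21 − 5.64×0.47 = 18.3 V.
Since V_CE = 18.3 V > V_CE(sat) ≈ 0.2 V, the transistor is in the active region as assumed.

V_CE ≈ 18 V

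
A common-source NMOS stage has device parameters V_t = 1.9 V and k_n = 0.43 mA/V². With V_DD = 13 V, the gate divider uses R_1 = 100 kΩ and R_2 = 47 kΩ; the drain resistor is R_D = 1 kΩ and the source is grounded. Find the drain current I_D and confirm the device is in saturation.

I_D ≈ 1.1 mA

V_G = V_DD·R_2/(R_1+R_2) = 13×47/147 = 4.16 V. With the source grounded, V_GS = V_G = 4.16 V.
Assume saturation: I_D = (k_n/2)(V_GS − V_t)² = (0.43/2)×(4.16 − 1.9)² = 0.215×2.26² = 1.09 mA.
V_DS = V_DD − I_D·R_D = 13 − 1.09×1 = 11.9 V.
Saturation requires V_DS ≥ V_GS − V_t = 2.26 V; 11.9 ≥ 2.26 ✓.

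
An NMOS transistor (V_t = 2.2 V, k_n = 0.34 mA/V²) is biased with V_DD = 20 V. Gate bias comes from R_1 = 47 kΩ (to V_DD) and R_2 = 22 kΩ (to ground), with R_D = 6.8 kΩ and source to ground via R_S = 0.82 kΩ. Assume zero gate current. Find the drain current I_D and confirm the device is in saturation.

I_D ≈ 1.5 mA

V_G = V_DD·R_2/(R_1+R_2) = 20×22/69 = 6.38 V.
Assume saturation: I_D = (k_n/2)(V_GS − V_t)² with V_GS = V_G − I_D·R_S = 6.38 − 0.82·I_D.
Substituting gives 0.114·I_D² − 2.16·I_D + 2.97 = 0, with roots I_D = 1.49 or 17.4 mA.
The root I_D = 17.4 mA gives V_GS = -7.93 V ≤ V_t, so take I_D = 1.49 mA.
Then V_GS = 5.16 V and V_DS = V_DD − I_D(R_D+R_S) = 20 − 1.49×7.62 = 8.67 V.
Saturation requires V_DS ≥ V_GS − V_t = 2.96 V; 8.67 ≥ 2.96 ✓.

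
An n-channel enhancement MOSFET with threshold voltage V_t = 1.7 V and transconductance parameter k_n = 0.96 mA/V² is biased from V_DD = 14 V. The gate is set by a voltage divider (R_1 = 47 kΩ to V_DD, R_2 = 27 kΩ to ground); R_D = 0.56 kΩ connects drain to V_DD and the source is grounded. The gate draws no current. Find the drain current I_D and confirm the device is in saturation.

I_D ≈ 5.6 mA

V_G = V_DD·R_2/(R_1+R_2) = 14×27/74 = 5.11 V. With the source grounded, V_GS = V_G = 5.11 V.
Assume saturation: I_D = (k_n/2)(V_GS − V_t)² = (0.96/2)×(5.11 − 1.7)² = 0.48×3.41² = 5.58 mA.
V_DS = V_DD − I_D·R_D = 14 − 5.58×0.56 = 10.9 V.
Saturation requires V_DS ≥ V_GS − V_t = 3.41 V; 10.9 ≥ 3.41 ✓.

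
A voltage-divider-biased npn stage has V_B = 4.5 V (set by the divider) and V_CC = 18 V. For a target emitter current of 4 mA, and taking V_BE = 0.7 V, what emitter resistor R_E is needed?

V_E = V_B − V_BE = 4.5 − 0.7 = 3.8 V.
R_E = V_E / I_E = 3.8 / 4 = 0.95 kΩ.

R_E ≈ 0.95 kΩ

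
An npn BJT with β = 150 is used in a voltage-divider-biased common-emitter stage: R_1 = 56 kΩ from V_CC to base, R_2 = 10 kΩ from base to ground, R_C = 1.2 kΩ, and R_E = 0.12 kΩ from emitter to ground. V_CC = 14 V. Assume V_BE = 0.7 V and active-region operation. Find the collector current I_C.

I_C ≈ 8 mA

Thevenize the base divider: V_Th = V_CC·R_2/(R_1+R_2) = 14×10/66 = 2.12 V, R_Th = R_1‖R_2 = 8.48 kΩ.
Base-emitter loop: V_Th = I_B·R_Th + V_BE + (β+1)I_B·R_E, so I_B = (2.12 − 0.7) / (8.48 + 151×0.12) = 0.0534 mA.
I_C = β·I_B = 150×0.0534 = 8.01 mA, and I_E = (β+1)I_B = 8.07 mA.
V_CE = V_CC − I_C·R_C − I_E·R_E = 14 − 8.01×1.2 − 8.07×0.12 = 3.42 V.
V_CE = 3.42 V > 0.2 V confirms active-region operation.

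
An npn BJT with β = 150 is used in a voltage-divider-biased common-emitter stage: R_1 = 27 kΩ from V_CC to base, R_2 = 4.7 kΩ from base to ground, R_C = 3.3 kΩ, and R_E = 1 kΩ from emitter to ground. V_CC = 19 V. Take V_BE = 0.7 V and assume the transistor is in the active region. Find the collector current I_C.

Thevenize the base divider: V_Th = V_CC·R_2/(R_1+R_2) = 19×4.7/31.7 = 2.82 V, R_Th = R_1‖R_2 = 4 kΩ.
Base-emitter loop: V_Th = I_B·R_Th + V_BE + (β+1)I_B·R_E, so I_B = (2.82 − 0.7) / (4 + 151×1) = 0.0137 mA.
I_C = β·I_B = 150×0.0137 = 2.05 mA, and I_E = (β+1)I_B = 2.06 mA.
V_CE = V_CC − I_C·R_C − I_E·R_E = 19 − 2.05×3.3 − 2.06×1 = 10.2 V.
V_CE = 10.2 V > 0.2 V confirms active-region operation.

I_C ≈ 2 mA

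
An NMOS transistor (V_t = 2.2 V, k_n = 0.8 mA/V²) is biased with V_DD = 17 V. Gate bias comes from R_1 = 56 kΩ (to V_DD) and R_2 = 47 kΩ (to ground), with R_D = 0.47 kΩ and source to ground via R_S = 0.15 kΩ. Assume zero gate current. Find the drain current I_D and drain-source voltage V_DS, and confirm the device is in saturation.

V_G = V_DD·R_2/(R_1+R_2) = 17×47/103 = 7.76 V.
Assume saturation: I_D = (k_n/2)(V_GS − V_t)² with V_GS = V_G − I_D·R_S = 7.76 − 0.15·I_D.
Substituting gives 0.009·I_D² − 1.67·I_D + 12.4 = 0, with roots I_D = 7.73 or 177 mA.
The root I_D = 177 mA gives V_GS = -18.9 V ≤ V_t, so take I_D = 7.73 mA.
Then V_GS = 6.6 V and V_DS = V_DD − I_D(R_D+R_S) = 17 − 7.73×0.62 = 12.2 V.
Saturation requires V_DS ≥ V_GS − V_t = 4.4 V; 12.2 ≥ 4.4 ✓.

I_D ≈ 7.7 mA, V_DS ≈ 12 V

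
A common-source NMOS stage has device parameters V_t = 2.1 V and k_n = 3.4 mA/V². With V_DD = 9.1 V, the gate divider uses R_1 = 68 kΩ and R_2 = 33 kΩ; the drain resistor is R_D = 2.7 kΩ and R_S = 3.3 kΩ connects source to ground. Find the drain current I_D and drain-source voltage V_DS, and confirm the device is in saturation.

V_G = V_DD·R_2/(R_1+R_2) = 9.1×33/101 = 2.97 V.
Assume saturation: I_D = (k_n/2)(V_GS − V_t)² with V_GS = V_G − I_D·R_S = 2.97 − 3.3·I_D.
Substituting gives 18.5·I_D² − 10.8·I_D + 1.3 = 0, with roots I_D = 0.169 or 0.414 mA.
The root I_D = 0.414 mA gives V_GS = 1.61 V ≤ V_t, so take I_D = 0.169 mA.
Then V_GS = 2.42 V and V_DS = V_DD − I_D(R_D+R_S) = 9.1 − 0.169×6 = 8.09 V.
Saturation requires V_DS ≥ V_GS − V_t = 0.315 V; 8.09 ≥ 0.315 ✓.

I_D ≈ 0.17 mA, V_DS ≈ 8.1 V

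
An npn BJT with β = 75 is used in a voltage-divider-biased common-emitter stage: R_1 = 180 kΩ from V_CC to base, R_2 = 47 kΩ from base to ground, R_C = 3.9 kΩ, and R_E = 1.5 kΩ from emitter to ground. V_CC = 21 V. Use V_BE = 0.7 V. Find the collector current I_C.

Thevenize the base divider: V_Th = V_CC·R_2/(R_1+R_2) = 21×47/227 = 4.35 V, R_Th = R_1‖R_2 = 37.3 kΩ.
Base-emitter loop: V_Th = I_B·R_Th + V_BE + (β+1)I_B·R_E, so I_B = (4.35 − 0.7) / (37.3 + 76×1.5) = 0.0241 mA.
I_C = β·I_B = 75×0.0241 = 1.81 mA, and I_E = (β+1)I_B = 1.83 mA.
V_CE = V_CC − I_C·R_C − I_E·R_E = 21 − 1.81×3.9 − 1.83×1.5 = 11.2 V.
V_CE = 11.2 V > 0.2 V confirms active-region operation.

I_C ≈ 1.8 mA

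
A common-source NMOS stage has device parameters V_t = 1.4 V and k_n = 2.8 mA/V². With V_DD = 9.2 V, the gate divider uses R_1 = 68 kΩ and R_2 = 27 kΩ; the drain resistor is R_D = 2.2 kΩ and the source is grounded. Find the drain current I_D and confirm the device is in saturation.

I_D ≈ 2.1 mA

V_G = V_DD·R_2/(R_1+R_2) = 9.2×27/95 = 2.61 V. With the source grounded, V_GS = V_G = 2.61 V.
Assume saturation: I_D = (k_n/2)(V_GS − V_t)² = (2.8/2)×(2.61 − 1.4)² = 1.4×1.21² = 2.07 mA.
V_DS = V_DD − I_D·R_D = 9.2 − 2.07×2.2 = 4.66 V.
Saturation requires V_DS ≥ V_GS − V_t = 1.21 V; 4.66 ≥ 1.21 ✓.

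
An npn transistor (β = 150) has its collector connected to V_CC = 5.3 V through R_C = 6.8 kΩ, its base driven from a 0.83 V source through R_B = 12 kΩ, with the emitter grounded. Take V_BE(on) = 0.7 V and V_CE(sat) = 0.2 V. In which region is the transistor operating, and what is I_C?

saturation; I_C ≈ 0.75 mA

Assume active: I_B = (0.83 − 0.7)/12 = 0.0108 mA, giving I_C = β·I_B = 1.62 mA.
But then V_CE = 5.3 − 1.62×6.8 = -5.75 V < V_CE(sat) = 0.2 V — impossible in the active region.
So the transistor is saturated. With V_CE = 0.2 V, I_C = (V_CC − 0.2)/R_C = 5.1/6.8 = 0.75 mA.
Check: β·I_B = 1.62 mA > I_C = 0.75 mA, confirming saturation.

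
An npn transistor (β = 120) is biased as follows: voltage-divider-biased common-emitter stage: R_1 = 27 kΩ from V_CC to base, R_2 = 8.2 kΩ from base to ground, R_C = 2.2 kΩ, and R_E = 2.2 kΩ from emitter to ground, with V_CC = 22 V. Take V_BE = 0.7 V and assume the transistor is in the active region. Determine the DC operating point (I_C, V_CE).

Thevenize the base divider: V_Th = V_CC·R_2/(R_1+R_2) = 22×8.2/35.2 = 5.12 V, R_Th = R_1‖R_2 = 6.29 kΩ.
Base-emitter loop: V_Th = I_B·R_Th + V_BE + (β+1)I_B·R_E, so I_B = (5.12 − 0.7) / (6.29 + 121×2.2) = 0.0162 mA.
I_C = β·I_B = 120×0.0162 = 1.95 mA, and I_E = (β+1)I_B = 1.96 mA.
V_CE = V_CC − I_C·R_C − I_E·R_E = 22 − 1.95×2.2 − 1.96×2.2 = 13.4 V.
V_CE = 13.4 V > 0.2 V confirms active-region operation.

I_C ≈ 1.9 mA, V_CE ≈ 13 V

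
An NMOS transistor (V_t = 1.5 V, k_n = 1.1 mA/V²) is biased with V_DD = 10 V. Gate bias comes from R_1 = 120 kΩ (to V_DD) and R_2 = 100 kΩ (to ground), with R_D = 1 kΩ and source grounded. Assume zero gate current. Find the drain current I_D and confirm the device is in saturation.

I_D ≈ 5.1 mA

V_G = V_DD·R_2/(R_1+R_2) = 10×100/220 = 4.55 V. With the source grounded, V_GS = V_G = 4.55 V.
Assume saturation: I_D = (k_n/2)(V_GS − V_t)² = (1.1/2)×(4.55 − 1.5)² = 0.55×3.05² = 5.1 mA.
V_DS = V_DD − I_D·R_D = 10 − 5.1×1 = 4.9 V.
Saturation requires V_DS ≥ V_GS − V_t = 3.05 V; 4.9 ≥ 3.05 ✓.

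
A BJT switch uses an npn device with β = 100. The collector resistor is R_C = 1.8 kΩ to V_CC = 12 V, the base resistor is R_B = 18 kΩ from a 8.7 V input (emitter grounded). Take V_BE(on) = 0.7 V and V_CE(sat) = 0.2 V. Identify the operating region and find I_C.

saturation; I_C ≈ 6.6 mA

Assume active: I_B = (8.7 − 0.7)/18 = 0.444 mA, giving I_C = β·I_B = 44.4 mA.
But then V_CE = 12 − 44.4×1.8 = -68 V < V_CE(sat) = 0.2 V — impossible in the active region.
So the transistor is saturated. With V_CE = 0.2 V, I_C = (V_CC − 0.2)/R_C = 11.8/1.8 = 6.56 mA.
Check: β·I_B = 44.4 mA > I_C = 6.56 mA, confirming saturation.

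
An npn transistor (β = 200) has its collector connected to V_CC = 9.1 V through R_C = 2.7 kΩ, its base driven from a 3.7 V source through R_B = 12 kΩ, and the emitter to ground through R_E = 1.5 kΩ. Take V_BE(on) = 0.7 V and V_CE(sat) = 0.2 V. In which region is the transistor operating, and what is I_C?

active; I_C ≈ 1.9 mA

Assume active. Base-emitter loop: I_B = (V_BB − V_BE)/(R_B + (β+1)R_E) = (3.7 − 0.7)/(12 + 201×1.5) = 0.00957 mA.
I_C = β·I_B = 200×0.00957 = 1.91 mA.
V_CE = V_CC − I_C·R_C − I_E·R_E = 9.1 − 1.91×2.7 − 1.92×1.5 = 1.05 V > V_CE(sat), so the active-region assumption holds.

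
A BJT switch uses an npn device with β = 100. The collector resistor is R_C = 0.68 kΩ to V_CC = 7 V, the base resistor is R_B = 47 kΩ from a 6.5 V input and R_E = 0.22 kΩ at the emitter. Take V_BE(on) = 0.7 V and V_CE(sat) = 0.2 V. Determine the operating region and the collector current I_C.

saturation; I_C ≈ 7.5 mA

Assume active: I_B = (6.5 − 0.7)/(47 + 101×0.22) = 0.0838 mA, I_C = β·I_B = 8.38 mA.
Then V_CE = 7 − 8.38×0.68 − 8.46×0.22 = -0.56 V < 0.2 V — the active assumption fails.
Re-solve with V_CE = 0.2 V. KCL at the emitter: V_E/R_E = (V_BB−0.7−V_E)/R_B + (V_CC−0.2−V_E)/R_C, giving V_E = 1.68 V.
I_C = (V_CC − 0.2 − V_E)/R_C = (6.8 − 1.68)/0.68 = 7.53 mA.
Check: I_B = (5.8 − 1.68)/47 = 0.0877 mA, and β·I_B = 8.77 mA > I_C, confirming saturation.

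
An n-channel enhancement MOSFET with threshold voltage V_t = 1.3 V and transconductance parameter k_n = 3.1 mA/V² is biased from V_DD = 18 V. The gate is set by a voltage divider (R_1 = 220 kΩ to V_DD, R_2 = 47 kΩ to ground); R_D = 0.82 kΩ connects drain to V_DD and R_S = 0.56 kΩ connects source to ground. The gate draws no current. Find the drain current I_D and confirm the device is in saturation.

V_G = V_DD·R_2/(R_1+R_2) = 18×47/267 = 3.17 V.
Assume saturation: I_D = (k_n/2)(V_GS − V_t)² with V_GS = V_G − I_D·R_S = 3.17 − 0.56·I_D.
Substituting gives 0.486·I_D² − 4.24·I_D + 5.41 = 0, with roots I_D = 1.55 or 7.18 mA.
The root I_D = 7.18 mA gives V_GS = -0.852 V ≤ V_t, so take I_D = 1.55 mA.
Then V_GS = 2.3 V and V_DS = V_DD − I_D(R_D+R_S) = 18 − 1.55×1.38 = 15.9 V.
Saturation requires V_DS ≥ V_GS − V_t = 1 V; 15.9 ≥ 1 ✓.

I_D ≈ 1.6 mA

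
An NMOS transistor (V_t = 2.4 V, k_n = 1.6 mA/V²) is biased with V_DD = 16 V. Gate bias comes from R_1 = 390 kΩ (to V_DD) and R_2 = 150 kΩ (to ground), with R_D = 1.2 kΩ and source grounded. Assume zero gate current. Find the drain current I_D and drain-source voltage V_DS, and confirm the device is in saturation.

I_D ≈ 3.3 mA, V_DS ≈ 12 V

V_G = V_DD·R_2/(R_1+R_2) = 16×150/540 = 4.44 V. With the source grounded, V_GS = V_G = 4.44 V.
Assume saturation: I_D = (k_n/2)(V_GS − V_t)² = (1.6/2)×(4.44 − 2.4)² = 0.8×2.04² = 3.34 mA.
V_DS = V_DD − I_D·R_D = 16 − 3.34×1.2 = 12 V.
Saturation requires V_DS ≥ V_GS − V_t = 2.04 V; 12 ≥ 2.04 ✓.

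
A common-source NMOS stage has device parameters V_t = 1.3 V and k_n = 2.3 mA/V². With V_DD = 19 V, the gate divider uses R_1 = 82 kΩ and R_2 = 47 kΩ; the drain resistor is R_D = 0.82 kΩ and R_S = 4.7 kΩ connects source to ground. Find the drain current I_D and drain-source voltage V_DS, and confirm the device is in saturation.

V_G = V_DD·R_2/(R_1+R_2) = 19×47/129 = 6.92 V.
Assume saturation: I_D = (k_n/2)(V_GS − V_t)² with V_GS = V_G − I_D·R_S = 6.92 − 4.7·I_D.
Substituting gives 25.4·I_D² − 61.8·I_D + 36.4 = 0, with roots I_D = 0.998 or 1.43 mA.
The root I_D = 1.43 mA gives V_GS = 0.183 V ≤ V_t, so take I_D = 0.998 mA.
Then V_GS = 2.23 V and V_DS = V_DD − I_D(R_D+R_S) = 19 − 0.998×5.52 = 13.5 V.
Saturation requires V_DS ≥ V_GS − V_t = 0.932 V; 13.5 ≥ 0.932 ✓.

I_D ≈ 1 mA, V_DS ≈ 13 V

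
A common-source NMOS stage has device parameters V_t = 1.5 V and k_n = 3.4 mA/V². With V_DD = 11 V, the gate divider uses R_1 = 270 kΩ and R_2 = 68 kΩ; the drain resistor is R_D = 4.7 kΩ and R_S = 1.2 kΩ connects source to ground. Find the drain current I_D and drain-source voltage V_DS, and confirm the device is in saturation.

I_D ≈ 0.27 mA, V_DS ≈ 9.4 V

V_G = V_DD·R_2/(R_1+R_2) = 11×68/338 = 2.21 V.
Assume saturation: I_D = (k_n/2)(V_GS − V_t)² with V_GS = V_G − I_D·R_S = 2.21 − 1.2·I_D.
Substituting gives 2.45·I_D² − 3.91·I_D + 0.864 = 0, with roots I_D = 0.265 or 1.33 mA.
The root I_D = 1.33 mA gives V_GS = 0.615 V ≤ V_t, so take I_D = 0.265 mA.
Then V_GS = 1.89 V and V_DS = V_DD − I_D(R_D+R_S) = 11 − 0.265×5.9 = 9.44 V.
Saturation requires V_DS ≥ V_GS − V_t = 0.395 V; 9.44 ≥ 0.395 ✓.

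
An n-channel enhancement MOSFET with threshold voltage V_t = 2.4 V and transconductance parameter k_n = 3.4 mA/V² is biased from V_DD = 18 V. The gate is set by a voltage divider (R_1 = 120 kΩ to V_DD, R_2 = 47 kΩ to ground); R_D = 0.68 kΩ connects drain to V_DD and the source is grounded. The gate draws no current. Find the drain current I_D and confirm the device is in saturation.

V_G = V_DD·R_2/(R_1+R_2) = 18×47/167 = 5.07 V. With the source grounded, V_GS = V_G = 5.07 V.
Assume saturation: I_D = (k_n/2)(V_GS − V_t)² = (3.4/2)×(5.07 − 2.4)² = 1.7×2.67² = 12.1 mA.
V_DS = V_DD − I_D·R_D = 18 − 12.1×0.68 = 9.78 V.
Saturation requires V_DS ≥ V_GS − V_t = 2.67 V; 9.78 ≥ 2.67 ✓.

I_D ≈ 12 mA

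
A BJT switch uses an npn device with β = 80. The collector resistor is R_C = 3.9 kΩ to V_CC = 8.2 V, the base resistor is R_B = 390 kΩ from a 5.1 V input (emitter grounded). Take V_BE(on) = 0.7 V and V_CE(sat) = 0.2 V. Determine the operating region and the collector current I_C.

Assume active. Base-emitter loop: I_B = (V_BB − V_BE)/R_B = (5.1 − 0.7)/390 = 0.0113 mA.
I_C = β·I_B = 80×0.0113 = 0.903 mA.
V_CE = V_CC − I_C·R_C = 8.2 − 0.903×3.9 = 4.68 V > V_CE(sat), so the active-region assumption holds.

active; I_C ≈ 0.9 mA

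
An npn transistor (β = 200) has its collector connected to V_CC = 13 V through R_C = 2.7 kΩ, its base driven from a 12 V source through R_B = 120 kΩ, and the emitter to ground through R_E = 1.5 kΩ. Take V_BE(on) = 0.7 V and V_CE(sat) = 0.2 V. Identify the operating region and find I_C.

saturation; I_C ≈ 3 mA

Assume active: I_B = (12 − 0.7)/(120 + 201×1.5) = 0.0268 mA, I_C = β·I_B = 5.36 mA.
Then V_CE = 13 − 5.36×2.7 − 5.39×1.5 = -9.56 V < 0.2 V — the active assumption fails.
Re-solve with V_CE = 0.2 V. KCL at the emitter: V_E/R_E = (V_BB−0.7−V_E)/R_B + (V_CC−0.2−V_E)/R_C, giving V_E = 4.63 V.
I_C = (V_CC − 0.2 − V_E)/R_C = (12.8 − 4.63)/2.7 = 3.03 mA.
Check: I_B = (11.3 − 4.63)/120 = 0.0556 mA, and β·I_B = 11.1 mA > I_C, confirming saturation.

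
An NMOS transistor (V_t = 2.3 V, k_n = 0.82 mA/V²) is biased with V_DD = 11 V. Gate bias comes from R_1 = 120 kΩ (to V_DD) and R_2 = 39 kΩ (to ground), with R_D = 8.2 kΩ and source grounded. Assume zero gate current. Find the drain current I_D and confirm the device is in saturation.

V_G = V_DD·R_2/(R_1+R_2) = 11×39/159 = 2.7 V. With the source grounded, V_GS = V_G = 2.7 V.
Assume saturation: I_D = (k_n/2)(V_GS − V_t)² = (0.82/2)×(2.7 − 2.3)² = 0.41×0.398² = 0.065 mA.
V_DS = V_DD − I_D·R_D = 11 − 0.065×8.2 = 10.5 V.
Saturation requires V_DS ≥ V_GS − V_t = 0.398 V; 10.5 ≥ 0.398 ✓.

I_D ≈ 0.065 mA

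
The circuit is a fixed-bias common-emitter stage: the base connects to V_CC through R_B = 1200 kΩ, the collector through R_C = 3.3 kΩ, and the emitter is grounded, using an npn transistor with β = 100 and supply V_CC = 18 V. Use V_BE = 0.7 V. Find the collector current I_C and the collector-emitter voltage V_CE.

Base loop: V_CC = I_B·R_B + V_BE, so I_B = (18 − 0.7)/1200 kΩ = 0.0144 mA.
In the active region I_C = β·I_B = 100 × 0.0144 = 1.44 mA.
Collector loop: V_CE = V_CC − I_C·R_C = 18 − 1.44×3.3 = 13.2 V.
Since V_CE = 13.2 V > V_CE(sat) ≈ 0.2 V, the transistor is in the active region as assumed.

I_C ≈ 1.4 mA, V_CE ≈ 13 V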